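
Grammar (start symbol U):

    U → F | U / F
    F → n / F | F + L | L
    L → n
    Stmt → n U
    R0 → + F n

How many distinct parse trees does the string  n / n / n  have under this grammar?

4

Parse trees for n / n / n:
  [U [F n / [F n / [F [L n]]]]]
  [U [U [F [L n]]] / [F n / [F [L n]]]]
  [U [U [F n / [F [L n]]]] / [F [L n]]]
  [U [U [U [F [L n]]] / [F [L n]]] / [F [L n]]]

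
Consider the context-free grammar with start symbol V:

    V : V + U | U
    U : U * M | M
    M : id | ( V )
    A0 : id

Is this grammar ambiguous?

Unambiguous

(A0 is unreachable from V, so its rules don't affect L(V).) This is a standard precedence ladder (V over U over M), with each level left-recursive on its own operator ('+' at V, '*' at U). That structure is LR(1), hence unambiguous.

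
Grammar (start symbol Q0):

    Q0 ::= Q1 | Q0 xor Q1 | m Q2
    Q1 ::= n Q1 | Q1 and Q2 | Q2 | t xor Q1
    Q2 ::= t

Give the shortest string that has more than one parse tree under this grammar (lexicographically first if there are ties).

t xor t

length 1: no string has ≥2 trees
length 2: no string has ≥2 trees
length 3: t xor t has 2 parse trees

Two derivations of t xor t:
  Q0 ⇒ Q1 ⇒ t xor Q1 ⇒ t xor Q2 ⇒ t xor t
  Q0 ⇒ Q0 xor Q1 ⇒ Q1 xor Q1 ⇒ Q2 xor Q1 ⇒ t xor Q1 ⇒ t xor Q2 ⇒ t xor t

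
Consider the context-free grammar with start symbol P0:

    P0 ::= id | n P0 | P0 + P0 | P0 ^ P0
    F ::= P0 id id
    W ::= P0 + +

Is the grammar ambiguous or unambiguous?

Witness: n id + id

Derivation 1: P0 ⇒ n P0 ⇒ n P0 + P0 ⇒ n id + P0 ⇒ n id + id
Derivation 2: P0 ⇒ P0 + P0 ⇒ n P0 + P0 ⇒ n id + P0 ⇒ n id + id

Two distinct leftmost derivations for the same string.

Ambiguous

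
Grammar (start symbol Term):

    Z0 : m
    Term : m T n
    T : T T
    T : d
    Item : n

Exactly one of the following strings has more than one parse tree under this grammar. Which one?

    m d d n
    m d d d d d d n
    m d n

m d d d d d d n

m d d n: 1 tree
m d d d d d d n: 42 trees
m d n: 1 tree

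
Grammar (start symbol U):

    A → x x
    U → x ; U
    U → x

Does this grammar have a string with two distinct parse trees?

Unambiguous

(A is unreachable from U, so its rules don't affect L(U).) The reachable grammar is A → atom sep A | atom. Each atom is followed by either the separator (recurse) or end-of-string (stop) — no choice point.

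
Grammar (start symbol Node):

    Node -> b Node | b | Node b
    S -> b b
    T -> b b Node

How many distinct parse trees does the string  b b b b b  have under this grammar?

16

Parse trees for b b b b b (showing first 6 of 16):
  [Node b [Node b [Node b [Node b [Node b]]]]]
  [Node b [Node b [Node b [Node [Node b] b]]]]
  [Node b [Node b [Node [Node b [Node b]] b]]]
  [Node b [Node b [Node [Node [Node b] b] b]]]
  [Node b [Node [Node b [Node b [Node b]]] b]]
  [Node b [Node [Node b [Node [Node b] b]] b]]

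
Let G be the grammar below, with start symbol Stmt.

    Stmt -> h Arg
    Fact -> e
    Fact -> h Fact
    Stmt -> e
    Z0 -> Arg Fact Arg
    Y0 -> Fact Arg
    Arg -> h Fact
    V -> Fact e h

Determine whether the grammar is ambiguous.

Only Stmt, Arg, Fact are reachable from Stmt; ignoring the rest: Restricted to the reachable nonterminals, every rule has the form A → t or A → t B, and no two rules for the same A share a first terminal. The grammar encodes a DFA — one run per string.

Unambiguous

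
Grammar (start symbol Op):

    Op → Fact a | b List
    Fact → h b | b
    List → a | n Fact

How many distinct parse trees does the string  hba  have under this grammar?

1

Parse trees for hba:
  [Op [Fact h b] a]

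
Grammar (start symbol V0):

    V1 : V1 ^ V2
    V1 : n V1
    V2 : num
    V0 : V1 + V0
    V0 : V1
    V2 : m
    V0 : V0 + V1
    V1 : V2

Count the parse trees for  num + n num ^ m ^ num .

Parse trees for num + n num ^ m ^ num:
  [V0 [V1 [V2 num]] + [V0 [V1 [V1 [V1 n [V1 [V2 num]]] ^ [V2 m]] ^ [V2 num]]]]
  [V0 [V1 [V2 num]] + [V0 [V1 [V1 n [V1 [V1 [V2 num]] ^ [V2 m]]] ^ [V2 num]]]]
  [V0 [V1 [V2 num]] + [V0 [V1 n [V1 [V1 [V1 [V2 num]] ^ [V2 m]] ^ [V2 num]]]]]
  [V0 [V0 [V1 [V2 num]]] + [V1 [V1 [V1 n [V1 [V2 num]]] ^ [V2 m]] ^ [V2 num]]]
  [V0 [V0 [V1 [V2 num]]] + [V1 [V1 n [V1 [V1 [V2 num]] ^ [V2 m]]] ^ [V2 num]]]
  [V0 [V0 [V1 [V2 num]]] + [V1 n [V1 [V1 [V1 [V2 num]] ^ [V2 m]] ^ [V2 num]]]]

6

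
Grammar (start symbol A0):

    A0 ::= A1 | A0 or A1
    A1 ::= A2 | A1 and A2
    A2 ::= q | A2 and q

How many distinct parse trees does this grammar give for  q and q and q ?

4

Parse trees for q and q and q:
  [A0 [A1 [A2 [A2 [A2 q] and q] and q]]]
  [A0 [A1 [A1 [A2 q]] and [A2 [A2 q] and q]]]
  [A0 [A1 [A1 [A2 [A2 q] and q]] and [A2 q]]]
  [A0 [A1 [A1 [A1 [A2 q]] and [A2 q]] and [A2 q]]]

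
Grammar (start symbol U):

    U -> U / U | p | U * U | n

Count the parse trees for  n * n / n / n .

5

Parse trees for n * n / n / n:
  [U [U [U n] * [U n]] / [U [U n] / [U n]]]
  [U [U [U [U n] * [U n]] / [U n]] / [U n]]
  [U [U [U n] * [U [U n] / [U n]]] / [U n]]
  [U [U n] * [U [U n] / [U [U n] / [U n]]]]
  [U [U n] * [U [U [U n] / [U n]] / [U n]]]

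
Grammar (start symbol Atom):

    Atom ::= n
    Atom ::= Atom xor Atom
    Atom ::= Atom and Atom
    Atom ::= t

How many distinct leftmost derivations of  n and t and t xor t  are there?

5

Parse trees for n and t and t xor t:
  [Atom [Atom [Atom n] and [Atom [Atom t] and [Atom t]]] xor [Atom t]]
  [Atom [Atom [Atom [Atom n] and [Atom t]] and [Atom t]] xor [Atom t]]
  [Atom [Atom n] and [Atom [Atom [Atom t] and [Atom t]] xor [Atom t]]]
  [Atom [Atom n] and [Atom [Atom t] and [Atom [Atom t] xor [Atom t]]]]
  [Atom [Atom [Atom n] and [Atom t]] and [Atom [Atom t] xor [Atom t]]]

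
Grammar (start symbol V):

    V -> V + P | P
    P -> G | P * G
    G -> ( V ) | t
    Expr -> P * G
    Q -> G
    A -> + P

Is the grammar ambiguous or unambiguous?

Unambiguous

(Expr, Q, A are unreachable from V, so their rules don't affect L(V).) V → V + P | P  ;  P → P * G | G  — a left-associative chain with G at the bottom. Each string factors uniquely by precedence.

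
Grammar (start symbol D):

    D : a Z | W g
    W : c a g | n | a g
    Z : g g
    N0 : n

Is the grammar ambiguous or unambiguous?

Ambiguous

Witness: a g g

Derivation 1: D ⇒ a Z ⇒ a g g
Derivation 2: D ⇒ W g ⇒ a g g

Two distinct leftmost derivations for the same string.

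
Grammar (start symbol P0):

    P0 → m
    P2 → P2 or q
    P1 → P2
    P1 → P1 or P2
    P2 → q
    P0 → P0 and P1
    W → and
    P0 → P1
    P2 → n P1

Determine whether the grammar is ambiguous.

Witness: q or q

Derivation 1: P0 ⇒ P1 ⇒ P2 ⇒ P2 or q ⇒ q or q
Derivation 2: P0 ⇒ P1 ⇒ P1 or P2 ⇒ P2 or P2 ⇒ q or P2 ⇒ q or q

Two distinct leftmost derivations for the same string.

Ambiguous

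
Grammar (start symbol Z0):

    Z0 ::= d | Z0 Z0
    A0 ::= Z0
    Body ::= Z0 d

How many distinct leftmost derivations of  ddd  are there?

Parse trees for ddd:
  [Z0 [Z0 d] [Z0 [Z0 d] [Z0 d]]]
  [Z0 [Z0 [Z0 d] [Z0 d]] [Z0 d]]

2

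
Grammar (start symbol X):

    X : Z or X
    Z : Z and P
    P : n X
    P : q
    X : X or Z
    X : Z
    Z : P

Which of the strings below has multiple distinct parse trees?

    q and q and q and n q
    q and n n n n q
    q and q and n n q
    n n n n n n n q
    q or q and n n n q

q and q and q and n q: 1 tree
q and n n n n q: 1 tree
q and q and n n q: 1 tree
n n n n n n n q: 1 tree
q or q and n n n q: 2 trees

q or q and n n n q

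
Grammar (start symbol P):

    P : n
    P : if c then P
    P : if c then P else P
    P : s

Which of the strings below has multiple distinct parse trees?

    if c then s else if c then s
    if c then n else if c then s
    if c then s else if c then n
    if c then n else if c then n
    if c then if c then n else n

if c then s else if c then s: 1 tree
if c then n else if c then s: 1 tree
if c then s else if c then n: 1 tree
if c then n else if c then n: 1 tree
if c then if c then n else n: 2 trees

if c then if c then n else n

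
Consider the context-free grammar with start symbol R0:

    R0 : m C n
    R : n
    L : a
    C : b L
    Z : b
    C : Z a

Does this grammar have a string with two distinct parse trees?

Ambiguous

Witness: m b a n

Derivation 1: R0 ⇒ m C n ⇒ m b L n ⇒ m b a n
Derivation 2: R0 ⇒ m C n ⇒ m Z a n ⇒ m b a n

Two distinct leftmost derivations for the same string.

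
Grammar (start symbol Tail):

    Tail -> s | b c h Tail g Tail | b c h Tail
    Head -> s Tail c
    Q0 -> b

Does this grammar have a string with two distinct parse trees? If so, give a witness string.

Ambiguous

Witness: b c h b c h s g s

Derivation 1: Tail ⇒ b c h Tail g Tail ⇒ b c h b c h Tail g Tail ⇒ b c h b c h s g Tail ⇒ b c h b c h s g s
Derivation 2: Tail ⇒ b c h Tail ⇒ b c h b c h Tail g Tail ⇒ b c h b c h s g Tail ⇒ b c h b c h s g s

Two distinct leftmost derivations for the same string.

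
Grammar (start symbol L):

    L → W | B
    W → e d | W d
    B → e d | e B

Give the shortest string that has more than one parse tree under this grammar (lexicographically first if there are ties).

e d

length 2: e d has 2 parse trees

Two derivations of e d:
  L ⇒ W ⇒ e d
  L ⇒ B ⇒ e d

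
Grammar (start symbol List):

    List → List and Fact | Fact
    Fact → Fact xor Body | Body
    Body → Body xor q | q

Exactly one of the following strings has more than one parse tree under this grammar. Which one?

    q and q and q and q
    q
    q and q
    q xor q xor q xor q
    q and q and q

q and q and q and q: 1 tree
q: 1 tree
q and q: 1 tree
q xor q xor q xor q: 8 trees
q and q and q: 1 tree

q xor q xor q xor q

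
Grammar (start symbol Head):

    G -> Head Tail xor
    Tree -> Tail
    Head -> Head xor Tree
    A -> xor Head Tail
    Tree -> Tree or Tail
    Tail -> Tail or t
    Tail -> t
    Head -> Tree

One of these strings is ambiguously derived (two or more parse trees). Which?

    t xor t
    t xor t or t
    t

t xor t: 1 tree
t xor t or t: 2 trees
t: 1 tree

t xor t or t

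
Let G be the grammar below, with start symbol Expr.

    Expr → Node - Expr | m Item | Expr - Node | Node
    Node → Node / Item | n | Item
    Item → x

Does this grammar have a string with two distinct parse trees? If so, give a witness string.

Witness: n - n

Derivation 1: Expr ⇒ Node - Expr ⇒ n - Expr ⇒ n - Node ⇒ n - n
Derivation 2: Expr ⇒ Expr - Node ⇒ Node - Node ⇒ n - Node ⇒ n - n

Two distinct leftmost derivations for the same string.

Ambiguous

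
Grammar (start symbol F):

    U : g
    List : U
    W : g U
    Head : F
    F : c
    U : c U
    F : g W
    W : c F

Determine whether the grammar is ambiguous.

Only F, W, U are reachable from F; ignoring the rest: Each reachable nonterminal has at most one production per leading terminal, and all productions are right-linear; the derivation is determined token-by-token.

Unambiguous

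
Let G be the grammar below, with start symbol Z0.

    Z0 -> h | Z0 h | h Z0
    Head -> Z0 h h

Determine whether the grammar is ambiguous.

Witness: h h

Derivation 1: Z0 ⇒ Z0 h ⇒ h h
Derivation 2: Z0 ⇒ h Z0 ⇒ h h

Two distinct leftmost derivations for the same string.

Ambiguous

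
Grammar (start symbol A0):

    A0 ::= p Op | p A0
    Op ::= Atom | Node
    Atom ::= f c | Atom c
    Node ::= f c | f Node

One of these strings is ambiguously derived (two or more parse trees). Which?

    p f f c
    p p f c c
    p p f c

p p f c

p f f c: 1 tree
p p f c c: 1 tree
p p f c: 2 trees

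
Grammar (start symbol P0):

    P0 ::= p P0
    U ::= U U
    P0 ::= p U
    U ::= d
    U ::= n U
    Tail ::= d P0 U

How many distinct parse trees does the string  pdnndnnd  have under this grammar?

4

Parse trees for pdnndnnd:
  [P0 p [U [U d] [U [U n [U n [U d]]] [U n [U n [U d]]]]]]
  [P0 p [U [U d] [U n [U [U n [U d]] [U n [U n [U d]]]]]]]
  [P0 p [U [U d] [U n [U n [U [U d] [U n [U n [U d]]]]]]]]
  [P0 p [U [U [U d] [U n [U n [U d]]]] [U n [U n [U d]]]]]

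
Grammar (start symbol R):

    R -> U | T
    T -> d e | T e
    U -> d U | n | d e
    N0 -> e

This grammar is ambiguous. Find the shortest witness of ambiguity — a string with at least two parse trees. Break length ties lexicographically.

d e

length 1: no string has ≥2 trees
length 2: d e has 2 parse trees

Two derivations of d e:
  R ⇒ U ⇒ d e
  R ⇒ T ⇒ d e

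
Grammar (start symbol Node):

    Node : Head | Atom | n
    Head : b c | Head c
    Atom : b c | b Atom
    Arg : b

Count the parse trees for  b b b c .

1

Parse trees for b b b c:
  [Node [Atom b [Atom b [Atom b c]]]]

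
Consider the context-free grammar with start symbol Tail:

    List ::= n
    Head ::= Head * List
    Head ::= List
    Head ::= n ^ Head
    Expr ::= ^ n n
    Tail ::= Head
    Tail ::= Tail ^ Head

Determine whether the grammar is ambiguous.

Witness: n ^ n

Derivation 1: Tail ⇒ Head ⇒ n ^ Head ⇒ n ^ List ⇒ n ^ n
Derivation 2: Tail ⇒ Tail ^ Head ⇒ Head ^ Head ⇒ List ^ Head ⇒ n ^ Head ⇒ n ^ List ⇒ n ^ n

Two distinct leftmost derivations for the same string.

Ambiguous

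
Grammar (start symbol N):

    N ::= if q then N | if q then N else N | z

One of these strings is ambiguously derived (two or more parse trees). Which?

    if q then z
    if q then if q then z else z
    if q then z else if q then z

if q then z: 1 tree
if q then if q then z else z: 2 trees
if q then z else if q then z: 1 tree

if q then if q then z else z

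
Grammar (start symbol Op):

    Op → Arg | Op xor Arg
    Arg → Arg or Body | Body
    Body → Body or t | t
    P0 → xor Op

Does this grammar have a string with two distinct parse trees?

Ambiguous

Witness: t or t

Derivation 1: Op ⇒ Arg ⇒ Arg or Body ⇒ Body or Body ⇒ t or Body ⇒ t or t
Derivation 2: Op ⇒ Arg ⇒ Body ⇒ Body or t ⇒ t or t

Two distinct leftmost derivations for the same string.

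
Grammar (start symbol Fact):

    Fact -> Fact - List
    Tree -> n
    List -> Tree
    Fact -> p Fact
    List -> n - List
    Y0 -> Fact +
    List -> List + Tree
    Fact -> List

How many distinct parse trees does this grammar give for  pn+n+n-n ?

Parse trees for pn+n+n-n:
  [Fact [Fact p [Fact [List [List [List [Tree n]] + [Tree n]] + [Tree n]]]] - [List [Tree n]]]
  [Fact p [Fact [Fact [List [List [List [Tree n]] + [Tree n]] + [Tree n]]] - [List [Tree n]]]]

2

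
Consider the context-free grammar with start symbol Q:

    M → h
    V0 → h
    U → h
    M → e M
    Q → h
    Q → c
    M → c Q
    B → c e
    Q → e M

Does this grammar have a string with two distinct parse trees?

Only Q, M are reachable from Q; ignoring the rest: The reachable rules are right-linear with at most one rule per (nonterminal, next-terminal) pair. Each input token forces the next rule, so parsing is deterministic.

Unambiguous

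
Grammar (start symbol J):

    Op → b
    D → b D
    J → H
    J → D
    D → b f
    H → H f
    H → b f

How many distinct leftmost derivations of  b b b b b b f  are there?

1

Parse trees for b b b b b b f:
  [J [D b [D b [D b [D b [D b [D b f]]]]]]]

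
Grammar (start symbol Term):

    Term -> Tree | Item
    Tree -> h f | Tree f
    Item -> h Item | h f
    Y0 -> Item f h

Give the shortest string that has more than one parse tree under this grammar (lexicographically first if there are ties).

length 2: h f has 2 parse trees

Two derivations of h f:
  Term ⇒ Tree ⇒ h f
  Term ⇒ Item ⇒ h f

h f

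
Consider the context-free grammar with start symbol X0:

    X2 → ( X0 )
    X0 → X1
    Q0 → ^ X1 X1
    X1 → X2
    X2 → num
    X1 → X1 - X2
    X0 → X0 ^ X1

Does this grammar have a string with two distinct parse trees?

Unambiguous

(Q0 is unreachable from X0, so its rules don't affect L(X0).) This is a standard precedence ladder (X0 over X1 over X2), with each level left-recursive on its own operator ('^' at X0, '-' at X1). That structure is LR(1), hence unambiguous.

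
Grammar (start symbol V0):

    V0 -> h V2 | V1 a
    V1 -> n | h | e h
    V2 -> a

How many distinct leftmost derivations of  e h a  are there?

1

Parse trees for e h a:
  [V0 [V1 e h] a]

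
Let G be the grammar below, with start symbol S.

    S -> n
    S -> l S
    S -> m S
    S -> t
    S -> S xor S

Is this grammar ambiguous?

Witness: l n xor n

Derivation 1: S ⇒ l S ⇒ l S xor S ⇒ l n xor S ⇒ l n xor n
Derivation 2: S ⇒ S xor S ⇒ l S xor S ⇒ l n xor S ⇒ l n xor n

Two distinct leftmost derivations for the same string.

Ambiguous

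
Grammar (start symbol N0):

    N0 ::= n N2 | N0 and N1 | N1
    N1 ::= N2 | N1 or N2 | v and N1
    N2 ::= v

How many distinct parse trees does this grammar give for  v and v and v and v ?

8

Parse trees for v and v and v and v:
  [N0 [N0 [N1 [N2 v]]] and [N1 v and [N1 v and [N1 [N2 v]]]]]
  [N0 [N0 [N0 [N1 [N2 v]]] and [N1 [N2 v]]] and [N1 v and [N1 [N2 v]]]]
  [N0 [N0 [N1 v and [N1 [N2 v]]]] and [N1 v and [N1 [N2 v]]]]
  [N0 [N0 [N0 [N1 [N2 v]]] and [N1 v and [N1 [N2 v]]]] and [N1 [N2 v]]]
  [N0 [N0 [N0 [N0 [N1 [N2 v]]] and [N1 [N2 v]]] and [N1 [N2 v]]] and [N1 [N2 v]]]
  [N0 [N0 [N0 [N1 v and [N1 [N2 v]]]] and [N1 [N2 v]]] and [N1 [N2 v]]]
  [N0 [N0 [N1 v and [N1 v and [N1 [N2 v]]]]] and [N1 [N2 v]]]
  [N0 [N1 v and [N1 v and [N1 v and [N1 [N2 v]]]]]]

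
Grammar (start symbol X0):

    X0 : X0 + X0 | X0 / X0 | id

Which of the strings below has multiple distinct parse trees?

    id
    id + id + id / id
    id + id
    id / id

id: 1 tree
id + id + id / id: 5 trees
id + id: 1 tree
id / id: 1 tree

id + id + id / id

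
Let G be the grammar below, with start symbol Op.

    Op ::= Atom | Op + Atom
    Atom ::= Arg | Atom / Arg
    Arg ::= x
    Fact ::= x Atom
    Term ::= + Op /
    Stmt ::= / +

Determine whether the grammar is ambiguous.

Only Op, Atom, Arg are reachable from Op; ignoring the rest: Op → Op + Atom | Atom  ;  Atom → Atom / Arg | Arg  — a left-associative chain with Arg at the bottom. Each string factors uniquely by precedence.

Unambiguous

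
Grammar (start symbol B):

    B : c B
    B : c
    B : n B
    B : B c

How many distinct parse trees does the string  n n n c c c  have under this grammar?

Parse trees for n n n c c c (showing first 6 of 16):
  [B n [B n [B n [B c [B c [B c]]]]]]
  [B n [B n [B n [B c [B [B c] c]]]]]
  [B n [B n [B n [B [B c [B c]] c]]]]
  [B n [B n [B n [B [B [B c] c] c]]]]
  [B n [B n [B [B n [B c [B c]]] c]]]
  [B n [B n [B [B n [B [B c] c]] c]]]

16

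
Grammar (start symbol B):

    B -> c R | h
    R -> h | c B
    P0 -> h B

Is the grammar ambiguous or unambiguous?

(P0 is unreachable from B, so its rules don't affect L(B).) Restricted to the reachable nonterminals, every rule has the form A → t or A → t B, and no two rules for the same A share a first terminal. The grammar encodes a DFA — one run per string.

Unambiguous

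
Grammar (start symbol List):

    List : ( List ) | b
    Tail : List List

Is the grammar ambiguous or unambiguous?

Unambiguous

Only List is reachable from List; ignoring the rest: L(List) is { openⁿ atom closeⁿ : n ≥ 0 }. The bracket depth fixes n, and the derivation is forced at every step.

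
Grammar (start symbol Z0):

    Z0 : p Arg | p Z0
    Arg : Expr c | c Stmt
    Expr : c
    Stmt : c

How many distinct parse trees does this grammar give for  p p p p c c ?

Parse trees for p p p p c c:
  [Z0 p [Z0 p [Z0 p [Z0 p [Arg [Expr c] c]]]]]
  [Z0 p [Z0 p [Z0 p [Z0 p [Arg c [Stmt c]]]]]]

2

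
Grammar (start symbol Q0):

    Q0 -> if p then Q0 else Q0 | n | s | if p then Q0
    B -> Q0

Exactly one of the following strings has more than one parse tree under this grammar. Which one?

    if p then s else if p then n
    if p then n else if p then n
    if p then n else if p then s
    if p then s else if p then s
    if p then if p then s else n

if p then s else if p then n: 1 tree
if p then n else if p then n: 1 tree
if p then n else if p then s: 1 tree
if p then s else if p then s: 1 tree
if p then if p then s else n: 2 trees

if p then if p then s else n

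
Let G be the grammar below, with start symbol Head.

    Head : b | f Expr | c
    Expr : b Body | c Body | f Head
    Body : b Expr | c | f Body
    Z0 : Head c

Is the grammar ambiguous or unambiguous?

(Z0 is unreachable from Head, so its rules don't affect L(Head).) Restricted to the reachable nonterminals, every rule has the form A → t or A → t B, and no two rules for the same A share a first terminal. The grammar encodes a DFA — one run per string.

Unambiguous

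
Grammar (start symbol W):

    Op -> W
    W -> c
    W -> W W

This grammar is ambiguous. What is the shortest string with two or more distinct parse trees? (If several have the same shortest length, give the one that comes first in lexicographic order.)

length 1: no string has ≥2 trees
length 2: no string has ≥2 trees
length 3: c c c has 2 parse trees

Two derivations of c c c:
  W ⇒ W W ⇒ c W ⇒ c W W ⇒ c c W ⇒ c c c
  W ⇒ W W ⇒ W W W ⇒ c W W ⇒ c c W ⇒ c c c

c c c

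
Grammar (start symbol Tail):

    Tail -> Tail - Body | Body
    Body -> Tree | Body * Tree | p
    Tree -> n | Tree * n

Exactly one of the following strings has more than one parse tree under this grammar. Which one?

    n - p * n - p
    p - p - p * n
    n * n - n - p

n * n - n - p

n - p * n - p: 1 tree
p - p - p * n: 1 tree
n * n - n - p: 2 trees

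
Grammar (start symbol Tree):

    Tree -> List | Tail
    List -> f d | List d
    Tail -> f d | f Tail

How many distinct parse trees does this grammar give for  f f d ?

Parse trees for f f d:
  [Tree [Tail f [Tail f d]]]

1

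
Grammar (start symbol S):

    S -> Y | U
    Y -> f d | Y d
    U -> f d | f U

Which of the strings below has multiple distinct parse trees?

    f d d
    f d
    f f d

f d d: 1 tree
f d: 2 trees
f f d: 1 tree

f d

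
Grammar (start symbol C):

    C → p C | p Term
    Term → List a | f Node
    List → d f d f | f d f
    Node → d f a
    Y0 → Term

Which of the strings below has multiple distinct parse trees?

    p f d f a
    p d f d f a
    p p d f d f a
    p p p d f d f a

p f d f a: 2 trees
p d f d f a: 1 tree
p p d f d f a: 1 tree
p p p d f d f a: 1 tree

p f d f a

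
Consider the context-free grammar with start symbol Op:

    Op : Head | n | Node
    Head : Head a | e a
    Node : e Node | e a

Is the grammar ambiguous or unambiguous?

Witness: e a

Derivation 1: Op ⇒ Head ⇒ e a
Derivation 2: Op ⇒ Node ⇒ e a

Two distinct leftmost derivations for the same string.

Ambiguous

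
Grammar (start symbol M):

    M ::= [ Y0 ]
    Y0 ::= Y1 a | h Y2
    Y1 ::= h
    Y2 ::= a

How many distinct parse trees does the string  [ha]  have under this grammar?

Parse trees for [ha]:
  [M [ [Y0 [Y1 h] a] ]]
  [M [ [Y0 h [Y2 a]] ]]

2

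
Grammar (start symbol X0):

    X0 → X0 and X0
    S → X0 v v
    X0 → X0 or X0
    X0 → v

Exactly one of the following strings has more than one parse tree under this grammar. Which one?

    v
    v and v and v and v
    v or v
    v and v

v and v and v and v

v: 1 tree
v and v and v and v: 5 trees
v or v: 1 tree
v and v: 1 tree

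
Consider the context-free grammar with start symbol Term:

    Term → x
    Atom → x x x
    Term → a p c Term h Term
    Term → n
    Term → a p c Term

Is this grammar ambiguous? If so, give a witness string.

Ambiguous

Witness: a p c a p c n h n

Derivation 1: Term ⇒ a p c Term h Term ⇒ a p c a p c Term h Term ⇒ a p c a p c n h Term ⇒ a p c a p c n h n
Derivation 2: Term ⇒ a p c Term ⇒ a p c a p c Term h Term ⇒ a p c a p c n h Term ⇒ a p c a p c n h n

Two distinct leftmost derivations for the same string.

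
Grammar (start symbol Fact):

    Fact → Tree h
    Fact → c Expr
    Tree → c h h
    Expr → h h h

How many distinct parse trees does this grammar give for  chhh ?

Parse trees for chhh:
  [Fact [Tree c h h] h]
  [Fact c [Expr h h h]]

2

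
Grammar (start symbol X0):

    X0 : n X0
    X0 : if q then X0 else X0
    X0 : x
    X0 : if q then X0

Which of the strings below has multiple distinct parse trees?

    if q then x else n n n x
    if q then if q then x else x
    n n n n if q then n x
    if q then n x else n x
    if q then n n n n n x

if q then if q then x else x

if q then x else n n n x: 1 tree
if q then if q then x else x: 2 trees
n n n n if q then n x: 1 tree
if q then n x else n x: 1 tree
if q then n n n n n x: 1 tree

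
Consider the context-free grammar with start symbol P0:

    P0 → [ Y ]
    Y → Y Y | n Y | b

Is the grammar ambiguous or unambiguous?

Witness: [ b b b ]

Derivation 1: P0 ⇒ [ Y ] ⇒ [ Y Y ] ⇒ [ Y Y Y ] ⇒ [ b Y Y ] ⇒ [ b b Y ] ⇒ [ b b b ]
Derivation 2: P0 ⇒ [ Y ] ⇒ [ Y Y ] ⇒ [ b Y ] ⇒ [ b Y Y ] ⇒ [ b b Y ] ⇒ [ b b b ]

Two distinct leftmost derivations for the same string.

Ambiguous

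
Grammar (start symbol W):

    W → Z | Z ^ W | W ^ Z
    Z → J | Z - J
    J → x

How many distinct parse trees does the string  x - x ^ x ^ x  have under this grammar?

Parse trees for x - x ^ x ^ x:
  [W [Z [Z [J x]] - [J x]] ^ [W [Z [J x]] ^ [W [Z [J x]]]]]
  [W [Z [Z [J x]] - [J x]] ^ [W [W [Z [J x]]] ^ [Z [J x]]]]
  [W [W [Z [Z [J x]] - [J x]] ^ [W [Z [J x]]]] ^ [Z [J x]]]
  [W [W [W [Z [Z [J x]] - [J x]]] ^ [Z [J x]]] ^ [Z [J x]]]

4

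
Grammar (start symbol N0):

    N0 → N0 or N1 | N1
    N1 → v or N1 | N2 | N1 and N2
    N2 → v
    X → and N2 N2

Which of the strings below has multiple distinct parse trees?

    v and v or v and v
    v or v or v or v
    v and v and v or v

v and v or v and v: 1 tree
v or v or v or v: 8 trees
v and v and v or v: 1 tree

v or v or v or v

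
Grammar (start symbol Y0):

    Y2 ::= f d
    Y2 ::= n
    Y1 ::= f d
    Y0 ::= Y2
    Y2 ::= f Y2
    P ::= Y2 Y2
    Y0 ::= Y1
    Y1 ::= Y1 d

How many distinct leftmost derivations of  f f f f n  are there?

Parse trees for f f f f n:
  [Y0 [Y2 f [Y2 f [Y2 f [Y2 f [Y2 n]]]]]]

1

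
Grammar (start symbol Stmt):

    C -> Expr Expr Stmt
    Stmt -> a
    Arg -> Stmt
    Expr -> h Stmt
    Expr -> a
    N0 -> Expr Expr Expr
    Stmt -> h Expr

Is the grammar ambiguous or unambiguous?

Unambiguous

Only Stmt, Expr are reachable from Stmt; ignoring the rest: Each reachable nonterminal has at most one production per leading terminal, and all productions are right-linear; the derivation is determined token-by-token.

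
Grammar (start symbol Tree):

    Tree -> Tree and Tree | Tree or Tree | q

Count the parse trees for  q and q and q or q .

5

Parse trees for q and q and q or q:
  [Tree [Tree q] and [Tree [Tree q] and [Tree [Tree q] or [Tree q]]]]
  [Tree [Tree q] and [Tree [Tree [Tree q] and [Tree q]] or [Tree q]]]
  [Tree [Tree [Tree q] and [Tree q]] and [Tree [Tree q] or [Tree q]]]
  [Tree [Tree [Tree q] and [Tree [Tree q] and [Tree q]]] or [Tree q]]
  [Tree [Tree [Tree [Tree q] and [Tree q]] and [Tree q]] or [Tree q]]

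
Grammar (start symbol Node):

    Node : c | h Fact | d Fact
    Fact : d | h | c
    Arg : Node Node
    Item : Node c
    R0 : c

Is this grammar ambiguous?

Only Node, Fact are reachable from Node; ignoring the rest: The reachable rules are right-linear with at most one rule per (nonterminal, next-terminal) pair. Each input token forces the next rule, so parsing is deterministic.

Unambiguous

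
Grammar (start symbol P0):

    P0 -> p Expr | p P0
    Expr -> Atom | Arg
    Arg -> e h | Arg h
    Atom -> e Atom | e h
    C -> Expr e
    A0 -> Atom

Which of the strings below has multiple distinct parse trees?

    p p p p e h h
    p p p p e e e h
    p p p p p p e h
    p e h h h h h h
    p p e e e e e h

p p p p p p e h

p p p p e h h: 1 tree
p p p p e e e h: 1 tree
p p p p p p e h: 2 trees
p e h h h h h h: 1 tree
p p e e e e e h: 1 tree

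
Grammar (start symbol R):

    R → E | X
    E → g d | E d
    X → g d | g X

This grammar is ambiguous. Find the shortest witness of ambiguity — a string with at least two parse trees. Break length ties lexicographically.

g d

length 2: g d has 2 parse trees

Two derivations of g d:
  R ⇒ E ⇒ g d
  R ⇒ X ⇒ g d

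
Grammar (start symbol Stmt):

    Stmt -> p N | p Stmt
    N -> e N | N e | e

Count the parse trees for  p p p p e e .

2

Parse trees for p p p p e e:
  [Stmt p [Stmt p [Stmt p [Stmt p [N e [N e]]]]]]
  [Stmt p [Stmt p [Stmt p [Stmt p [N [N e] e]]]]]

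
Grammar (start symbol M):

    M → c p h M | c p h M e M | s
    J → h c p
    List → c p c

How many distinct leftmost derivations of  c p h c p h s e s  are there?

Parse trees for c p h c p h s e s:
  [M c p h [M c p h [M s] e [M s]]]
  [M c p h [M c p h [M s]] e [M s]]

2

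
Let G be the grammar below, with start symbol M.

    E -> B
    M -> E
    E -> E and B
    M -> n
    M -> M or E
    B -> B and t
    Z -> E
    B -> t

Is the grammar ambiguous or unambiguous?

Witness: t and t

Derivation 1: M ⇒ E ⇒ B ⇒ B and t ⇒ t and t
Derivation 2: M ⇒ E ⇒ E and B ⇒ B and B ⇒ t and B ⇒ t and t

Two distinct leftmost derivations for the same string.

Ambiguous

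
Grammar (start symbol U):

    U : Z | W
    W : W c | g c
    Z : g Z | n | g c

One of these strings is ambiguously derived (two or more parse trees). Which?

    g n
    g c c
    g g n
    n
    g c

g c

g n: 1 tree
g c c: 1 tree
g g n: 1 tree
n: 1 tree
g c: 2 trees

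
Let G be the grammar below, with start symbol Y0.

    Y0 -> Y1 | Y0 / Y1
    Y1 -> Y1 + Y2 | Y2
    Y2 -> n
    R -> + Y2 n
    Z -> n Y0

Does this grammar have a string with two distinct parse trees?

Only Y0, Y1, Y2 are reachable from Y0; ignoring the rest: The grammar is stratified — Y0 handles '/' (left-recursive), Y1 handles '+', Y2 atoms. Each operator has a fixed associativity and precedence level, so every string has one parse.

Unambiguous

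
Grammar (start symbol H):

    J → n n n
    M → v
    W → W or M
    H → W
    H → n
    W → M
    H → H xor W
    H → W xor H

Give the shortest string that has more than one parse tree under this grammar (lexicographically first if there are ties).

length 1: no string has ≥2 trees
length 3: v xor v has 2 parse trees

Two derivations of v xor v:
  H ⇒ H xor W ⇒ W xor W ⇒ M xor W ⇒ v xor W ⇒ v xor M ⇒ v xor v
  H ⇒ W xor H ⇒ M xor H ⇒ v xor H ⇒ v xor W ⇒ v xor M ⇒ v xor v

v xor v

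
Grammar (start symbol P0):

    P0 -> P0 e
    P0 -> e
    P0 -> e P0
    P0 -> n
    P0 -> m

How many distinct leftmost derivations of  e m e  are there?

Parse trees for e m e:
  [P0 [P0 e [P0 m]] e]
  [P0 e [P0 [P0 m] e]]

2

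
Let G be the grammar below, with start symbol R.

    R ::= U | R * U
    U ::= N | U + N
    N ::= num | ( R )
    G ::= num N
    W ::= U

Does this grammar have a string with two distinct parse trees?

(G, W are unreachable from R, so their rules don't affect L(R).) R → R * U | U  ;  U → U + N | N  — a left-associative chain with N at the bottom. Each string factors uniquely by precedence.

Unambiguous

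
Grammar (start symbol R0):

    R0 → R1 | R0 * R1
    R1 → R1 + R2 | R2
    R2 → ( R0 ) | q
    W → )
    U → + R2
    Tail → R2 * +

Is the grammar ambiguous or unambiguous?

Unambiguous

(W, U, Tail are unreachable from R0, so their rules don't affect L(R0).) This is a standard precedence ladder (R0 over R1 over R2), with each level left-recursive on its own operator ('*' at R0, '+' at R1). That structure is LR(1), hence unambiguous.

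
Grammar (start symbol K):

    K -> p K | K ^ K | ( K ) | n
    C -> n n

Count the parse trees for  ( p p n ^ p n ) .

Parse trees for ( p p n ^ p n ):
  [K ( [K p [K p [K [K n] ^ [K p [K n]]]]] )]
  [K ( [K p [K [K p [K n]] ^ [K p [K n]]]] )]
  [K ( [K [K p [K p [K n]]] ^ [K p [K n]]] )]

3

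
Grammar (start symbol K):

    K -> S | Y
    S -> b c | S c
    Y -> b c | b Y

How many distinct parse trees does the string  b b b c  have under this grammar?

Parse trees for b b b c:
  [K [Y b [Y b [Y b c]]]]

1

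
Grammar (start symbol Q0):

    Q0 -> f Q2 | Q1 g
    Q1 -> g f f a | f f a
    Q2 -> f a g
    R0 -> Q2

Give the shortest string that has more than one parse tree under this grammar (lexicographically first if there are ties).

length 4: f f a g has 2 parse trees

Two derivations of f f a g:
  Q0 ⇒ f Q2 ⇒ f f a g
  Q0 ⇒ Q1 g ⇒ f f a g

f f a g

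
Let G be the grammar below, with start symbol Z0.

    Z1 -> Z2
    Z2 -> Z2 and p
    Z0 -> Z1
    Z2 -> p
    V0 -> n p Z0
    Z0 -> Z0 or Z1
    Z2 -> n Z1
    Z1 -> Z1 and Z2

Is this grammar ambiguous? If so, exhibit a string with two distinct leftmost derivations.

Ambiguous

Witness: p and p

Derivation 1: Z0 ⇒ Z1 ⇒ Z2 ⇒ Z2 and p ⇒ p and p
Derivation 2: Z0 ⇒ Z1 ⇒ Z1 and Z2 ⇒ Z2 and Z2 ⇒ p and Z2 ⇒ p and p

Two distinct leftmost derivations for the same string.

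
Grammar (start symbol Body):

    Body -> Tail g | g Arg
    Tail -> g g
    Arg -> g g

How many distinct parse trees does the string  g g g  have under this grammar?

2

Parse trees for g g g:
  [Body [Tail g g] g]
  [Body g [Arg g g]]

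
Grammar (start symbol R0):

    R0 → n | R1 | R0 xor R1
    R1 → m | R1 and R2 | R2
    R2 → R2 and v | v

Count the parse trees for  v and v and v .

4

Parse trees for v and v and v:
  [R0 [R1 [R1 [R2 v]] and [R2 [R2 v] and v]]]
  [R0 [R1 [R1 [R1 [R2 v]] and [R2 v]] and [R2 v]]]
  [R0 [R1 [R1 [R2 [R2 v] and v]] and [R2 v]]]
  [R0 [R1 [R2 [R2 [R2 v] and v] and v]]]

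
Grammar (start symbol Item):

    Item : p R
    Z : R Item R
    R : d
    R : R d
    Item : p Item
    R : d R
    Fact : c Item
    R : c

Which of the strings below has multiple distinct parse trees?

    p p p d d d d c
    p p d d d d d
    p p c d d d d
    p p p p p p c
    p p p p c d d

p p d d d d d

p p p d d d d c: 1 tree
p p d d d d d: 16 trees
p p c d d d d: 1 tree
p p p p p p c: 1 tree
p p p p c d d: 1 tree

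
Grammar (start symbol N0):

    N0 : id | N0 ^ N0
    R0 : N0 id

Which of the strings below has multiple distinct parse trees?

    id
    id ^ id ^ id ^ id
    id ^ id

id ^ id ^ id ^ id

id: 1 tree
id ^ id ^ id ^ id: 5 trees
id ^ id: 1 tree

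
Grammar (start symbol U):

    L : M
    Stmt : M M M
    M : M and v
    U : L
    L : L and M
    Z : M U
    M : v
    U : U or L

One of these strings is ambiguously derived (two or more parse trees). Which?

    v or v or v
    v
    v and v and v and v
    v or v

v or v or v: 1 tree
v: 1 tree
v and v and v and v: 8 trees
v or v: 1 tree

v and v and v and v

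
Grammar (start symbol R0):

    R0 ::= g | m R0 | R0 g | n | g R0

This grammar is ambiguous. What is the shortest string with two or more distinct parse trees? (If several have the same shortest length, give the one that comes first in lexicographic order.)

length 1: no string has ≥2 trees
length 2: g g has 2 parse trees

Two derivations of g g:
  R0 ⇒ R0 g ⇒ g g
  R0 ⇒ g R0 ⇒ g g

g g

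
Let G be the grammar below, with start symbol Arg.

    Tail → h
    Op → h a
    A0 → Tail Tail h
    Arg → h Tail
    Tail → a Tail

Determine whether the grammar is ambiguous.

(A0, Op are unreachable from Arg, so their rules don't affect L(Arg).) Each reachable nonterminal has at most one production per leading terminal, and all productions are right-linear; the derivation is determined token-by-token.

Unambiguous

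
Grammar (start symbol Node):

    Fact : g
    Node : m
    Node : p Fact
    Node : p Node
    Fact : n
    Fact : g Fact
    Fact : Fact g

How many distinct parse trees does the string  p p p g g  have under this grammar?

2

Parse trees for p p p g g:
  [Node p [Node p [Node p [Fact g [Fact g]]]]]
  [Node p [Node p [Node p [Fact [Fact g] g]]]]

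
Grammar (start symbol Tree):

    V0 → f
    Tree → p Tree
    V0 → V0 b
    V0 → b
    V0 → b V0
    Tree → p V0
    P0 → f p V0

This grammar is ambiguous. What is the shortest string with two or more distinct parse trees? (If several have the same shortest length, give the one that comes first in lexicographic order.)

length 2: no string has ≥2 trees
length 3: p b b has 2 parse trees

Two derivations of p b b:
  Tree ⇒ p V0 ⇒ p V0 b ⇒ p b b
  Tree ⇒ p V0 ⇒ p b V0 ⇒ p b b

p b b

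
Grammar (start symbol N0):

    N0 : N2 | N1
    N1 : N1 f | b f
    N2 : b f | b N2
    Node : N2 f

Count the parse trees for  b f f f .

1

Parse trees for b f f f:
  [N0 [N1 [N1 [N1 b f] f] f]]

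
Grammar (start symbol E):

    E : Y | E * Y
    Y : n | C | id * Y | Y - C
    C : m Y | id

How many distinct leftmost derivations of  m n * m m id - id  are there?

Parse trees for m n * m m id - id:
  [E [E [Y [C m [Y n]]]] * [Y [C m [Y [C m [Y [Y [C id]] - [C id]]]]]]]
  [E [E [Y [C m [Y n]]]] * [Y [C m [Y [Y [C m [Y [C id]]]] - [C id]]]]]
  [E [E [Y [C m [Y n]]]] * [Y [Y [C m [Y [C m [Y [C id]]]]]] - [C id]]]

3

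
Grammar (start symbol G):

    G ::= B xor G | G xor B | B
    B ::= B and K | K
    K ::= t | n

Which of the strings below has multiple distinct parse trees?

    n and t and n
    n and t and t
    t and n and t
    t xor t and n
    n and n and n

t xor t and n

n and t and n: 1 tree
n and t and t: 1 tree
t and n and t: 1 tree
t xor t and n: 2 trees
n and n and n: 1 tree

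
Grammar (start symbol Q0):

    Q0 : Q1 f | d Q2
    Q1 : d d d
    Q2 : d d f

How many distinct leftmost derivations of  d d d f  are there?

2

Parse trees for d d d f:
  [Q0 [Q1 d d d] f]
  [Q0 d [Q2 d d f]]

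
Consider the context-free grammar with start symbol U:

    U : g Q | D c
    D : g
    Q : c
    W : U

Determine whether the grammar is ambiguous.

Ambiguous

Witness: g c

Derivation 1: U ⇒ g Q ⇒ g c
Derivation 2: U ⇒ D c ⇒ g c

Two distinct leftmost derivations for the same string.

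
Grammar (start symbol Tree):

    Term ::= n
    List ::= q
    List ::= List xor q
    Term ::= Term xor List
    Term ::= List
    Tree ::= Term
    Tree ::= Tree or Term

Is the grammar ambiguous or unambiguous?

Ambiguous

Witness: q xor q

Derivation 1: Tree ⇒ Term ⇒ Term xor List ⇒ List xor List ⇒ q xor List ⇒ q xor q
Derivation 2: Tree ⇒ Term ⇒ List ⇒ List xor q ⇒ q xor q

Two distinct leftmost derivations for the same string.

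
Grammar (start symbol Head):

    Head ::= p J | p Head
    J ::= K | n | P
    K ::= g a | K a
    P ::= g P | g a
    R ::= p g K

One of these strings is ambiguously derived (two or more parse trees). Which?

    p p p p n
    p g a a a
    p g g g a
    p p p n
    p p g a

p p g a

p p p p n: 1 tree
p g a a a: 1 tree
p g g g a: 1 tree
p p p n: 1 tree
p p g a: 2 trees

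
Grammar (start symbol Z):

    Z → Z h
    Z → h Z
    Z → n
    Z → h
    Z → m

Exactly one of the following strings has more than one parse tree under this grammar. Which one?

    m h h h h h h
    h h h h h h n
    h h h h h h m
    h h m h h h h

h h m h h h h

m h h h h h h: 1 tree
h h h h h h n: 1 tree
h h h h h h m: 1 tree
h h m h h h h: 15 trees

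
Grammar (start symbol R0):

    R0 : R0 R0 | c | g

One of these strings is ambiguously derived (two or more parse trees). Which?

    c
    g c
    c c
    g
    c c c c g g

c: 1 tree
g c: 1 tree
c c: 1 tree
g: 1 tree
c c c c g g: 42 trees

c c c c g g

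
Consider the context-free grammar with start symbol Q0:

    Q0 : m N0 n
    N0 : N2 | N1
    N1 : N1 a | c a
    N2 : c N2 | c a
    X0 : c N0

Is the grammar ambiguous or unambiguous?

Ambiguous

Witness: m c a n

Derivation 1: Q0 ⇒ m N0 n ⇒ m N2 n ⇒ m c a n
Derivation 2: Q0 ⇒ m N0 n ⇒ m N1 n ⇒ m c a n

Two distinct leftmost derivations for the same string.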